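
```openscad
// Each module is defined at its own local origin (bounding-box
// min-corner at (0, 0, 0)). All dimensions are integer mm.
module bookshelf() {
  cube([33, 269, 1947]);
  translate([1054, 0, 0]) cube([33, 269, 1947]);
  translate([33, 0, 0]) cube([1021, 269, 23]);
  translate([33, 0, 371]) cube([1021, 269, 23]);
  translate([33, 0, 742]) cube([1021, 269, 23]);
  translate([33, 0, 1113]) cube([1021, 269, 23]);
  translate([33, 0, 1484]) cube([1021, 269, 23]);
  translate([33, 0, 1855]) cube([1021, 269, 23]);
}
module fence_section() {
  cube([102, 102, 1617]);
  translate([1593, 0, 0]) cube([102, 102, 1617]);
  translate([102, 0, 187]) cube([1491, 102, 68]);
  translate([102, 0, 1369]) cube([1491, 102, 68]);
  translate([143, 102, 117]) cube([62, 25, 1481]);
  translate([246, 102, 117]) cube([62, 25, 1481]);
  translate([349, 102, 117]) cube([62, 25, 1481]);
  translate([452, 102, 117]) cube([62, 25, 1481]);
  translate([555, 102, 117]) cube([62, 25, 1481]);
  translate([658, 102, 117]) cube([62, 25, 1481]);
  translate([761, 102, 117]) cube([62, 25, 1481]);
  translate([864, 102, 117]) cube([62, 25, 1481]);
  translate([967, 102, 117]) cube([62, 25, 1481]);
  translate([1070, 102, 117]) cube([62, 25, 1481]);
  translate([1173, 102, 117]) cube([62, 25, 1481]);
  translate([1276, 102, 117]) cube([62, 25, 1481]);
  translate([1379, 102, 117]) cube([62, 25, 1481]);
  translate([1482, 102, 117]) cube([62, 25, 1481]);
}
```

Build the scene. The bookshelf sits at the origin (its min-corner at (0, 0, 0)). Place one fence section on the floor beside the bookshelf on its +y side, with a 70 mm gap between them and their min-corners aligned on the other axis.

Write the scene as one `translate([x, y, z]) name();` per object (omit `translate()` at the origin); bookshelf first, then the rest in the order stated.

bookshelf();
translate([0, 339, 0]) fence_section();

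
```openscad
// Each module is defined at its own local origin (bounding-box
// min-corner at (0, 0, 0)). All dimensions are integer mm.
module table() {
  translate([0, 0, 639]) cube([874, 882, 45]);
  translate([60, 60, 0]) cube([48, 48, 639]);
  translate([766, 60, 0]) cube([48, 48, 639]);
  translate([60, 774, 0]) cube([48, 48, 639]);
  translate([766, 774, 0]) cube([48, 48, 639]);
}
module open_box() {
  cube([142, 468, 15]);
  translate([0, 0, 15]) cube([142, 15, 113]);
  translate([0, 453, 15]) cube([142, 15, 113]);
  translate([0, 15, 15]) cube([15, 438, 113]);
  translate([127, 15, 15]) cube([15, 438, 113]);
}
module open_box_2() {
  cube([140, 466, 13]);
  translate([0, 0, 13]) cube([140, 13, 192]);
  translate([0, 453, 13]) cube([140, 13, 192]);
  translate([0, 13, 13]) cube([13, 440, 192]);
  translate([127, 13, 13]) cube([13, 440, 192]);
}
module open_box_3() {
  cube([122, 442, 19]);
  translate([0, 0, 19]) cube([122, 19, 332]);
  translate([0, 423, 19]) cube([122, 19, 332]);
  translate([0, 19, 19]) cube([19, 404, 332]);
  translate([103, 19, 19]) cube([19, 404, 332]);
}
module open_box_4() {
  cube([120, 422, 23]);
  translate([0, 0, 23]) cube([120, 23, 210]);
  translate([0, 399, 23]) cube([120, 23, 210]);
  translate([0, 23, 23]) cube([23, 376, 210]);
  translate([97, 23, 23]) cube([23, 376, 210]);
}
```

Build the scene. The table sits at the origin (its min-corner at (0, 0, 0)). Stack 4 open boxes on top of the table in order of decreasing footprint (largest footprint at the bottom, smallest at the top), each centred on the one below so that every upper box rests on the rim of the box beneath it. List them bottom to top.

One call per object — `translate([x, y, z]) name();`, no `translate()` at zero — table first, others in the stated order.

table();
translate([366, 207, 684]) open_box();
translate([367, 208, 812]) open_box_2();
translate([376, 220, 1017]) open_box_3();
translate([377, 230, 1368]) open_box_4();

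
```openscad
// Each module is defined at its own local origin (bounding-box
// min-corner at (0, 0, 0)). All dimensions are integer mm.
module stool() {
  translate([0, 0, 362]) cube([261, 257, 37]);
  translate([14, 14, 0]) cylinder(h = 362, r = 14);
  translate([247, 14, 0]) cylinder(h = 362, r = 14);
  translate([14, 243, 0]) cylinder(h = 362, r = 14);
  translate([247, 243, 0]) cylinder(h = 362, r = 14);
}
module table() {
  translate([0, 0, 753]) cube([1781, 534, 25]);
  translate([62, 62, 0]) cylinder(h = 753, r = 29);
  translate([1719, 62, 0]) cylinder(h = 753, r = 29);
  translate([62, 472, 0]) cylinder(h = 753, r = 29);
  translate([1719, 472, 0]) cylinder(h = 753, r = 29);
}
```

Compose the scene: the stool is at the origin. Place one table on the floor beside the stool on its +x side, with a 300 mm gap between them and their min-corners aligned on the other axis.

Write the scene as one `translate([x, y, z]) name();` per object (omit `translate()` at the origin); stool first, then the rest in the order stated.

stool();
translate([561, 0, 0]) table();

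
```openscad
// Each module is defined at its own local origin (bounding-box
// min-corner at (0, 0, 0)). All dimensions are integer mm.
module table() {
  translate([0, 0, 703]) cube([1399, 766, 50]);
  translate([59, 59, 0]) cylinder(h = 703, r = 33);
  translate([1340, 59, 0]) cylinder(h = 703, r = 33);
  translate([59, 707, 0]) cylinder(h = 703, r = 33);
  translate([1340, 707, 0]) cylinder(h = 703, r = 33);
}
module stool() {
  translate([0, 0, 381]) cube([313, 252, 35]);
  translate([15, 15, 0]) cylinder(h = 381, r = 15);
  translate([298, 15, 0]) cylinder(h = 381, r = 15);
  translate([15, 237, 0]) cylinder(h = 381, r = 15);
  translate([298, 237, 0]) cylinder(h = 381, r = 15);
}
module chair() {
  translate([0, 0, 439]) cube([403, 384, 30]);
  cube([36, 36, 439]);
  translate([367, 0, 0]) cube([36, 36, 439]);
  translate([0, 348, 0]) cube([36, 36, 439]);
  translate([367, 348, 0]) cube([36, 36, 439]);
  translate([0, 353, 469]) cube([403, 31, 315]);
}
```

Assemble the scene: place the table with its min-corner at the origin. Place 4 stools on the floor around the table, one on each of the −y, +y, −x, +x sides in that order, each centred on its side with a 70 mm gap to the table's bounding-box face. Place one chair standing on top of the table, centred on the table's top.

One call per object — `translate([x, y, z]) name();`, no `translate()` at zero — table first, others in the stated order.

table();
translate([543, -322, 0]) stool();
translate([543, 836, 0]) stool();
translate([-383, 257, 0]) stool();
translate([1469, 257, 0]) stool();
translate([498, 191, 753]) chair();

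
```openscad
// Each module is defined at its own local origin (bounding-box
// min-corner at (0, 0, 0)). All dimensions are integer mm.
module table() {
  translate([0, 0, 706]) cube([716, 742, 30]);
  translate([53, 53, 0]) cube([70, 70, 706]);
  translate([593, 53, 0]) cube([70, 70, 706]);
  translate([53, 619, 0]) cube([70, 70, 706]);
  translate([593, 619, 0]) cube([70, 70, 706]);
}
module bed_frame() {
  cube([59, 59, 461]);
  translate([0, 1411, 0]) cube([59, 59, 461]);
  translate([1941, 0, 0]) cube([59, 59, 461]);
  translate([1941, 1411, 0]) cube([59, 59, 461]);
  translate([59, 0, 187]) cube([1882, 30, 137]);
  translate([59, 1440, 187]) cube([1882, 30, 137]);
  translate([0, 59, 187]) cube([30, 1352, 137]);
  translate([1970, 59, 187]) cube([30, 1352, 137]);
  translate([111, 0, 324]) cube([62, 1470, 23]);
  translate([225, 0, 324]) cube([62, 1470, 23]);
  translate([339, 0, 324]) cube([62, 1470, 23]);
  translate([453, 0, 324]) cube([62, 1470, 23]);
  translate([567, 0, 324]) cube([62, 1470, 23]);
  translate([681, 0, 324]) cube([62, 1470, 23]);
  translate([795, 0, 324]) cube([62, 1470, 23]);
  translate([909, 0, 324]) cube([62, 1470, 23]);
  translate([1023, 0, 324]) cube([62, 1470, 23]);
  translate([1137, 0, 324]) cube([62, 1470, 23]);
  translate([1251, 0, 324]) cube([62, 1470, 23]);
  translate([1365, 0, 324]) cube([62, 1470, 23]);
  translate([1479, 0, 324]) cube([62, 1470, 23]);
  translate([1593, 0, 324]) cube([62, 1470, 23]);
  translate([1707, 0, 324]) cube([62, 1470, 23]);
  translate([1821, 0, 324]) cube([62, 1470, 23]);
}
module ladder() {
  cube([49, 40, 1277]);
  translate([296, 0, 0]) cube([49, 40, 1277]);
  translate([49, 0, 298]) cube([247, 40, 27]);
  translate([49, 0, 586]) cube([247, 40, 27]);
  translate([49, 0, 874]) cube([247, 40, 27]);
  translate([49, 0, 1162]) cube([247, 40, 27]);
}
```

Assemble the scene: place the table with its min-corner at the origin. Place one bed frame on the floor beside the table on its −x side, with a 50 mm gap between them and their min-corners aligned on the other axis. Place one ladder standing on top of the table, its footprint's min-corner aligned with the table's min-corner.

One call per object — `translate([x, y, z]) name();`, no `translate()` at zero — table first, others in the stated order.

table();
translate([-2050, 0, 0]) bed_frame();
translate([0, 0, 736]) ladder();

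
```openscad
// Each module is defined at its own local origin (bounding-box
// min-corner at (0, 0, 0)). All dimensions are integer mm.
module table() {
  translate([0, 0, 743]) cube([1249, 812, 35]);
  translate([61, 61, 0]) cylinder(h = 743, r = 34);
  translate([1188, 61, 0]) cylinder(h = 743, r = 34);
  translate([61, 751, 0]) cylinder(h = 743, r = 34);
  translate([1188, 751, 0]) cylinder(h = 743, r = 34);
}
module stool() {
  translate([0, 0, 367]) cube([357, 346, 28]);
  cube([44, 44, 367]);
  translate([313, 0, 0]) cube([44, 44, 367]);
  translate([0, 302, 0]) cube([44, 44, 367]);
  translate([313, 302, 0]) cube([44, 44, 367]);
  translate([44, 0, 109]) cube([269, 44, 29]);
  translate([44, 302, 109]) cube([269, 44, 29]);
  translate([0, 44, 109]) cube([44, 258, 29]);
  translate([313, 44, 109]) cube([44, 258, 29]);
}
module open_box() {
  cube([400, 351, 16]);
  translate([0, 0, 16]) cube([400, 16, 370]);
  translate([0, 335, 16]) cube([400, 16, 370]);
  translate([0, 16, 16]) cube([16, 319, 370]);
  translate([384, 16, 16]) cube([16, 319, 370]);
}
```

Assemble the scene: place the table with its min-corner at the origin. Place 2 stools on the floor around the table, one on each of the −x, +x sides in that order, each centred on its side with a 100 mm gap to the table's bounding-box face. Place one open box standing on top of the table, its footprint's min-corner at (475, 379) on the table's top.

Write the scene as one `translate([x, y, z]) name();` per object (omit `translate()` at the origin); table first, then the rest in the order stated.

table();
translate([-457, 233, 0]) stool();
translate([1349, 233, 0]) stool();
translate([475, 379, 778]) open_box();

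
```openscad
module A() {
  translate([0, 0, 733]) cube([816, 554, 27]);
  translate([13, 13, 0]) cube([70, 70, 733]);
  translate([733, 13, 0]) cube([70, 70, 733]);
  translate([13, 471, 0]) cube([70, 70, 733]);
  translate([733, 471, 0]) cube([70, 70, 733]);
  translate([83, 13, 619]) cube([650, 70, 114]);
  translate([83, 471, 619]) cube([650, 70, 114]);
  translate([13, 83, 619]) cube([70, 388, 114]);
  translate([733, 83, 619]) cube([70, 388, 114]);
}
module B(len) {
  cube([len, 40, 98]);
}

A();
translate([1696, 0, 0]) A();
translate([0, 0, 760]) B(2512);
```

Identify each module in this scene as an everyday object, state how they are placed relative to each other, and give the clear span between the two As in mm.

A is a table. B is a beam. A beam spans the tops of two tables. The clear span between the two tables is 880 mm.

Second table starts at x = 1696; first ends at x = 816; clear span = 1696 − 816 = 880 mm.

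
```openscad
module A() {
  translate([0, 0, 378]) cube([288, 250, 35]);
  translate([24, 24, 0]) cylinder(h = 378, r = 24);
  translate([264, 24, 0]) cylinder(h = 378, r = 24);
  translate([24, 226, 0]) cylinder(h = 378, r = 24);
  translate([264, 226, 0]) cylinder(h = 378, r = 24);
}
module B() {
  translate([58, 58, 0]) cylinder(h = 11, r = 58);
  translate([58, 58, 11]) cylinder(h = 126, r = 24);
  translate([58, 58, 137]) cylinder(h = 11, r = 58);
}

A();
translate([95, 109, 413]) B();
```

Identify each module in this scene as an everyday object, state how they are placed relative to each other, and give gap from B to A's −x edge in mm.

A is a stool. B is a spool. The spool is on top of the stool. The gap from the spool to the stool's −x edge is 95 mm.

The spool's min-x is at 95; the stool's min-x is 0; gap = 95 mm.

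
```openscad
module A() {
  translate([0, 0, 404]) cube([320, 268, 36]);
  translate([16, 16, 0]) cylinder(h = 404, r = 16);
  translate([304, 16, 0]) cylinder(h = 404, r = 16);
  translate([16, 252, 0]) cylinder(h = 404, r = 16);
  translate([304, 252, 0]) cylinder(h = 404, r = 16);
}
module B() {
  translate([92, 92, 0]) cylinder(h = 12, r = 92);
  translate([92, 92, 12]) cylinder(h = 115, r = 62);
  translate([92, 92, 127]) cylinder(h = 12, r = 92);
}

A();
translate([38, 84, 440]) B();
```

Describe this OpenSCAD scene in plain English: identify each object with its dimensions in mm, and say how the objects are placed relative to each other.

A is a simple wooden stool: a rectangular seat 320 mm (x) by 268 mm (y), 36 mm thick, top face at z = 440 mm, on four round legs, each 32 mm in diameter. The legs rest on z = 0, each leg's axis is inset half a diameter from the nearest pair of seat edges (so the leg's bounding box is flush with the corner).

B is a spool: two coaxial disc flanges of radius 92 mm and thickness 12 mm, joined by a core cylinder of radius 62 mm and height 115 mm. The lower flange rests on z = 0 and the three cylinders share a vertical axis.

The spool is on top of the stool.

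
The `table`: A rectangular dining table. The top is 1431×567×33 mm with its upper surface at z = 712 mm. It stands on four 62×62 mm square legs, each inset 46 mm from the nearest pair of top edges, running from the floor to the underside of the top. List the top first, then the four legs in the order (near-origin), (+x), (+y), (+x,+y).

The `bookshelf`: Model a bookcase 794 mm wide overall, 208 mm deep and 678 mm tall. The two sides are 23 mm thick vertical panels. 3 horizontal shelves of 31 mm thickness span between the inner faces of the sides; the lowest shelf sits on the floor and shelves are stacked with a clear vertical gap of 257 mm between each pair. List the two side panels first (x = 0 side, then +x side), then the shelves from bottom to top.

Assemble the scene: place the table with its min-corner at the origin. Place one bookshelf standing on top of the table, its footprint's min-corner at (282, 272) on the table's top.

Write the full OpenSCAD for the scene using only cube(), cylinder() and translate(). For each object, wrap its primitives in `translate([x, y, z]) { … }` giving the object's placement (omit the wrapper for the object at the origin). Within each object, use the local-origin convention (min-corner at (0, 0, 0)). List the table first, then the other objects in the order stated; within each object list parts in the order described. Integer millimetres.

translate([0, 0, 679]) cube([1431, 567, 33]);
translate([46, 46, 0]) cube([62, 62, 679]);
translate([1323, 46, 0]) cube([62, 62, 679]);
translate([46, 459, 0]) cube([62, 62, 679]);
translate([1323, 459, 0]) cube([62, 62, 679]);
translate([282, 272, 712]) {
  cube([23, 208, 678]);
  translate([771, 0, 0]) cube([23, 208, 678]);
  translate([23, 0, 0]) cube([748, 208, 31]);
  translate([23, 0, 288]) cube([748, 208, 31]);
  translate([23, 0, 576]) cube([748, 208, 31]);
}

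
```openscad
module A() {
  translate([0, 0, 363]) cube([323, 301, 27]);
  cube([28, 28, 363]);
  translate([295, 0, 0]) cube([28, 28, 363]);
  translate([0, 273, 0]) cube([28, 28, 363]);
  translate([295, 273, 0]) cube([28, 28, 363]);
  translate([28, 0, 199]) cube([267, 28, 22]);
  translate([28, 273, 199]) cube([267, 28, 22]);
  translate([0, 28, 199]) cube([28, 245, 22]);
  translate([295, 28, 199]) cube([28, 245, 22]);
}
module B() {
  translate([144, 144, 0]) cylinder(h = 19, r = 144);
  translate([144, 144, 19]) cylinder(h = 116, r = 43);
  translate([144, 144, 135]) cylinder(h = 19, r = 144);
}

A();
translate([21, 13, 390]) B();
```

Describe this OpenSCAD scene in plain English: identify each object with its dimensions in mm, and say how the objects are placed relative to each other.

A is a four-legged stool. The seat is a 323×301×27 mm slab whose top surface is at z = 390 mm; four square legs, each 28×28 mm in cross-section, run from the floor (z = 0) to the underside of the seat, each flush with a corner of the seat. Four stretchers, 28 mm wide and 22 mm tall, connect adjacent legs with their undersides at z = 199 mm, each running between the inner faces of the legs it joins and aligned with the legs' outer faces on the other axis.

B is a spool: two coaxial disc flanges of radius 144 mm and thickness 19 mm, joined by a core cylinder of radius 43 mm and height 116 mm. The lower flange rests on z = 0 and the three cylinders share a vertical axis.

The spool is on top of the stool.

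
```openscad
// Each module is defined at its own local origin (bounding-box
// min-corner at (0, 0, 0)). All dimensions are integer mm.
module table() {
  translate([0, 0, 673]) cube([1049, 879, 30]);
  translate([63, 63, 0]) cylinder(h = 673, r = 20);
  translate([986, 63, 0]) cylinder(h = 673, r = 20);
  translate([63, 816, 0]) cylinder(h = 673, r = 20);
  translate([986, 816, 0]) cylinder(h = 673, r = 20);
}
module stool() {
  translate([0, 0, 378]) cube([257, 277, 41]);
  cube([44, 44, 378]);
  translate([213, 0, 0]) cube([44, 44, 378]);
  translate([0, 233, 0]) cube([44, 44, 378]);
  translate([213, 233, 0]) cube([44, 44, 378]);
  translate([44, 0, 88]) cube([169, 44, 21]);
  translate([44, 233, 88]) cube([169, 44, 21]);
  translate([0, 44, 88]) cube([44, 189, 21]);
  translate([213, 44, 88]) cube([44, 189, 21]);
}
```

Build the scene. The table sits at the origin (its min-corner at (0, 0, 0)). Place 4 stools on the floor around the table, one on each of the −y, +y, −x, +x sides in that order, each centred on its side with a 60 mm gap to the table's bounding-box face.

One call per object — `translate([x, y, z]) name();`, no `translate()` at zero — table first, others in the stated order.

table();
translate([396, -337, 0]) stool();
translate([396, 939, 0]) stool();
translate([-317, 301, 0]) stool();
translate([1109, 301, 0]) stool();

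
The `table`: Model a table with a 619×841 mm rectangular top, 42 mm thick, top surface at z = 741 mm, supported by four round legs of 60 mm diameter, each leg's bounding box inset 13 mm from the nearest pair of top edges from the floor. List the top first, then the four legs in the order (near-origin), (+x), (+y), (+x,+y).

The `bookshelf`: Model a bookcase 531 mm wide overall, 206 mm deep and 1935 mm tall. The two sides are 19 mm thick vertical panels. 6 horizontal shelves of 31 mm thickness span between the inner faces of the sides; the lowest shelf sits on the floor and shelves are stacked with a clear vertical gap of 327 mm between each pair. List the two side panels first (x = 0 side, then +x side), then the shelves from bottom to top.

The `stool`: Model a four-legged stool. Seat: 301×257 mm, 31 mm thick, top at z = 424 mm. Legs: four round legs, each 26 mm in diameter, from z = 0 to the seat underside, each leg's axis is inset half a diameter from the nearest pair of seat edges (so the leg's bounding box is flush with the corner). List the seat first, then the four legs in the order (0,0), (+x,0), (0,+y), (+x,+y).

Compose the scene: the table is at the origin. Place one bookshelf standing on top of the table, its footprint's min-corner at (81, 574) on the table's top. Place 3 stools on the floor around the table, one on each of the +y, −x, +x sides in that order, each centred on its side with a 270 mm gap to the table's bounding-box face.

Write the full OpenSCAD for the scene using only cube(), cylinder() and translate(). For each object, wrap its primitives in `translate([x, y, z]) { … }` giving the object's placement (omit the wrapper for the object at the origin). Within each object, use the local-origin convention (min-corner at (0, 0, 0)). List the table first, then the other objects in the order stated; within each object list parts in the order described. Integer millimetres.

translate([0, 0, 699]) cube([619, 841, 42]);
translate([43, 43, 0]) cylinder(h = 699, r = 30);
translate([576, 43, 0]) cylinder(h = 699, r = 30);
translate([43, 798, 0]) cylinder(h = 699, r = 30);
translate([576, 798, 0]) cylinder(h = 699, r = 30);
translate([81, 574, 741]) {
  cube([19, 206, 1935]);
  translate([512, 0, 0]) cube([19, 206, 1935]);
  translate([19, 0, 0]) cube([493, 206, 31]);
  translate([19, 0, 358]) cube([493, 206, 31]);
  translate([19, 0, 716]) cube([493, 206, 31]);
  translate([19, 0, 1074]) cube([493, 206, 31]);
  translate([19, 0, 1432]) cube([493, 206, 31]);
  translate([19, 0, 1790]) cube([493, 206, 31]);
}
translate([159, 1111, 0]) {
  translate([0, 0, 393]) cube([301, 257, 31]);
  translate([13, 13, 0]) cylinder(h = 393, r = 13);
  translate([288, 13, 0]) cylinder(h = 393, r = 13);
  translate([13, 244, 0]) cylinder(h = 393, r = 13);
  translate([288, 244, 0]) cylinder(h = 393, r = 13);
}
translate([-571, 292, 0]) {
  translate([0, 0, 393]) cube([301, 257, 31]);
  translate([13, 13, 0]) cylinder(h = 393, r = 13);
  translate([288, 13, 0]) cylinder(h = 393, r = 13);
  translate([13, 244, 0]) cylinder(h = 393, r = 13);
  translate([288, 244, 0]) cylinder(h = 393, r = 13);
}
translate([889, 292, 0]) {
  translate([0, 0, 393]) cube([301, 257, 31]);
  translate([13, 13, 0]) cylinder(h = 393, r = 13);
  translate([288, 13, 0]) cylinder(h = 393, r = 13);
  translate([13, 244, 0]) cylinder(h = 393, r = 13);
  translate([288, 244, 0]) cylinder(h = 393, r = 13);
}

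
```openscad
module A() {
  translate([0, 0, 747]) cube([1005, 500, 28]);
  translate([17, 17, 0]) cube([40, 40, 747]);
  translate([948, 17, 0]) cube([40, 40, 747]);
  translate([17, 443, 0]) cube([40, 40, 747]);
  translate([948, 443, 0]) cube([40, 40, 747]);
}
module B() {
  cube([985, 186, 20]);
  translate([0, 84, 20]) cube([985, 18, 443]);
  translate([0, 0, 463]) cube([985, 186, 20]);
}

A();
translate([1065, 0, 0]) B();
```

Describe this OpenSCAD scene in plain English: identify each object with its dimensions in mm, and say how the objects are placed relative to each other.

A is a table: top 1005 mm (x) × 500 mm (y), 28 mm thick, upper face at z = 775 mm, on four 40×40 mm square legs, each inset 17 mm from the nearest pair of top edges, running from z = 0 to the bottom of the top.

B is an I-beam lying along x, 985 mm long. Overall section height 483 mm. Two flanges 186 mm wide (y) and 20 mm thick, one on the floor and one at the top; a web 18 mm thick runs between them, centred on the flange width.

The I-beam is on the floor beside the table on its +x side.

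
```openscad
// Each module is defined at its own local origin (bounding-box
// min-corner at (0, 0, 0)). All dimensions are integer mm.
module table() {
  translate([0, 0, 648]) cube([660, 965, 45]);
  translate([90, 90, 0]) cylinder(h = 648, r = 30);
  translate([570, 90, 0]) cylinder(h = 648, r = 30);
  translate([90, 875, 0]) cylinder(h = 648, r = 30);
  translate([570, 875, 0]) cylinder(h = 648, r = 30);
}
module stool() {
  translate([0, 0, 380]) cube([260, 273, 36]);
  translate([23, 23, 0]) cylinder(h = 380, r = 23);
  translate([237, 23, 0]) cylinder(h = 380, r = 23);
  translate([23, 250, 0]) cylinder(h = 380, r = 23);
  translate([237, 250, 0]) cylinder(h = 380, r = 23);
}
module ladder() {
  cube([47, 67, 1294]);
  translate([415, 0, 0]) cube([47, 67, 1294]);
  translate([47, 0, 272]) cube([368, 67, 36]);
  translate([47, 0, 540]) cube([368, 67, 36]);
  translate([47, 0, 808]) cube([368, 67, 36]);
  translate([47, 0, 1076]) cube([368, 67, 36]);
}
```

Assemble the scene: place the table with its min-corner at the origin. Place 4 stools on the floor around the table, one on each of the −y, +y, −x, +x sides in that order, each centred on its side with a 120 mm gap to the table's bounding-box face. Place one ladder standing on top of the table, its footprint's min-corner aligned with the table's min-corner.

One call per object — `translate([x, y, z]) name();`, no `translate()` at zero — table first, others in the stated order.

table();
translate([200, -393, 0]) stool();
translate([200, 1085, 0]) stool();
translate([-380, 346, 0]) stool();
translate([780, 346, 0]) stool();
translate([0, 0, 693]) ladder();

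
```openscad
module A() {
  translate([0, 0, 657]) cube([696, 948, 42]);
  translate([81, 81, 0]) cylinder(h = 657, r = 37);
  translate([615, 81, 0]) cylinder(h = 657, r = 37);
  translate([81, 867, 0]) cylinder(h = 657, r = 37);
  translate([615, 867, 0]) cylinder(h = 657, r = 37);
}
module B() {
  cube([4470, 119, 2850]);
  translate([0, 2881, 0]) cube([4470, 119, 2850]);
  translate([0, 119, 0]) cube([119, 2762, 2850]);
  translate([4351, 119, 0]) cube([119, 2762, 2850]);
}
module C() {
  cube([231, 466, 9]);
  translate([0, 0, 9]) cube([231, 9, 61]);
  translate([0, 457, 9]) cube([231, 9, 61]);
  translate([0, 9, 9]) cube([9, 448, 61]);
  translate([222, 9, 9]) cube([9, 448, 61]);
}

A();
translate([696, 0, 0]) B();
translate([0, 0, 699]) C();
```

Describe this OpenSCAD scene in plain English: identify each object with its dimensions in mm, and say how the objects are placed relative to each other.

A is a rectangular dining table. The top is 696×948×42 mm with its upper surface at z = 699 mm. It stands on four round legs of 74 mm diameter, each leg's bounding box inset 44 mm from the nearest pair of top edges, running from the floor to the underside of the top.

B is the wall frame of a small rectangular building: four walls, each 2850 mm tall and 119 mm thick, enclosing a footprint 4470 mm (x) by 3000 mm (y) outside-to-outside, with no floor or roof. The front and back walls (the −y and +y sides) span the full width; the two side walls fit between them.

C is an open-topped rectangular box: outside dimensions 231×466×70 mm, with a uniform wall and base thickness of 9 mm. The base is a full 231×466 slab on the floor; four walls sit on top of the base. The front and back walls (the −y and +y sides) span the full width; the two side walls fit between them.

The house frame is against the table's +x side, with their −y faces flush. The open box is on top of the table.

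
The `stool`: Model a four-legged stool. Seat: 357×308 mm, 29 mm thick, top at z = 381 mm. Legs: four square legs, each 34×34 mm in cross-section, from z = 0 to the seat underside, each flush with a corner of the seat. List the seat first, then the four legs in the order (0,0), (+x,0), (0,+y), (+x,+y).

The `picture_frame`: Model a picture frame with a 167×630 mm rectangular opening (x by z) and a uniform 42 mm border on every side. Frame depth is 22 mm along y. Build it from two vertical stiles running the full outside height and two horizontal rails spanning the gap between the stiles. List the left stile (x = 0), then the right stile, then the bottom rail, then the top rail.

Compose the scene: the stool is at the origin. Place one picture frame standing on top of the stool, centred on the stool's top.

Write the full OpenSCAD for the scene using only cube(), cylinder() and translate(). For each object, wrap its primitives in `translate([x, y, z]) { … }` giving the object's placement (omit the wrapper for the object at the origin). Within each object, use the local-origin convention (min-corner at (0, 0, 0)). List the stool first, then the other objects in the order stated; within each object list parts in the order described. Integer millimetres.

translate([0, 0, 352]) cube([357, 308, 29]);
cube([34, 34, 352]);
translate([323, 0, 0]) cube([34, 34, 352]);
translate([0, 274, 0]) cube([34, 34, 352]);
translate([323, 274, 0]) cube([34, 34, 352]);
translate([53, 143, 381]) {
  cube([42, 22, 714]);
  translate([209, 0, 0]) cube([42, 22, 714]);
  translate([42, 0, 0]) cube([167, 22, 42]);
  translate([42, 0, 672]) cube([167, 22, 42]);
}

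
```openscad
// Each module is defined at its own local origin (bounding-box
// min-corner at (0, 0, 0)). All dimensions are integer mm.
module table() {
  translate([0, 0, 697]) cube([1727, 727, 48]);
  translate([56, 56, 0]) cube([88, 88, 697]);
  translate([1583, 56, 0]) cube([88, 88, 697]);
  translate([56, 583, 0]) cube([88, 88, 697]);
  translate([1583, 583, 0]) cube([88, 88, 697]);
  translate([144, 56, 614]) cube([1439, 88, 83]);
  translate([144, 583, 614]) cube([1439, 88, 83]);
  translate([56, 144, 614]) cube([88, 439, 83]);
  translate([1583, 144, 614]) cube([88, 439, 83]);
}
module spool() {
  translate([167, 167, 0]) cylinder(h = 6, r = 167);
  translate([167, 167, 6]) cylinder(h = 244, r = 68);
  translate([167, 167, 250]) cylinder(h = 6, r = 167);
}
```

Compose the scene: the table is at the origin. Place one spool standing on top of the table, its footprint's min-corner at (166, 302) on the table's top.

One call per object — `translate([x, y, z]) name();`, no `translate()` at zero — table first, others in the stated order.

table();
translate([166, 302, 745]) spool();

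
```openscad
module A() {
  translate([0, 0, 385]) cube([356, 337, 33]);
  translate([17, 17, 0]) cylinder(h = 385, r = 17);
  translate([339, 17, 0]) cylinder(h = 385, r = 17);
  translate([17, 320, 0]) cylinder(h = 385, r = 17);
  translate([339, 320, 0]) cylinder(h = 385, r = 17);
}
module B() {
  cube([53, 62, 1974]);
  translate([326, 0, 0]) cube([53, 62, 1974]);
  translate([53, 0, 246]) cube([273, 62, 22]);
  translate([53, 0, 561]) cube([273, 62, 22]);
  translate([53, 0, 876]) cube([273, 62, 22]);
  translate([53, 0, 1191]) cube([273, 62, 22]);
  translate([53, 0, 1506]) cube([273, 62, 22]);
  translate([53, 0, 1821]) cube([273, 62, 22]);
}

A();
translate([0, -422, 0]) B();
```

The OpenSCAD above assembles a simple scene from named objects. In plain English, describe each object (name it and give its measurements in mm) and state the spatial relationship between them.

A is a simple wooden stool: a rectangular seat 356 mm (x) by 337 mm (y), 33 mm thick, top face at z = 418 mm, on four round legs, each 34 mm in diameter. The legs rest on z = 0, each leg's axis is inset half a diameter from the nearest pair of seat edges (so the leg's bounding box is flush with the corner).

B is a straight ladder. Two 53×62 mm vertical rails, 1974 mm tall, stand 379 mm apart (outside-to-outside) with their front faces coplanar on the −y side. 6 rungs, each 62 mm deep and 22 mm tall, span between the inner faces of the rails, front faces flush with the rails. The lowest rung's underside is at z = 246 mm and rungs are spaced 315 mm apart (underside to underside).

The ladder is on the floor beside the stool on its −y side.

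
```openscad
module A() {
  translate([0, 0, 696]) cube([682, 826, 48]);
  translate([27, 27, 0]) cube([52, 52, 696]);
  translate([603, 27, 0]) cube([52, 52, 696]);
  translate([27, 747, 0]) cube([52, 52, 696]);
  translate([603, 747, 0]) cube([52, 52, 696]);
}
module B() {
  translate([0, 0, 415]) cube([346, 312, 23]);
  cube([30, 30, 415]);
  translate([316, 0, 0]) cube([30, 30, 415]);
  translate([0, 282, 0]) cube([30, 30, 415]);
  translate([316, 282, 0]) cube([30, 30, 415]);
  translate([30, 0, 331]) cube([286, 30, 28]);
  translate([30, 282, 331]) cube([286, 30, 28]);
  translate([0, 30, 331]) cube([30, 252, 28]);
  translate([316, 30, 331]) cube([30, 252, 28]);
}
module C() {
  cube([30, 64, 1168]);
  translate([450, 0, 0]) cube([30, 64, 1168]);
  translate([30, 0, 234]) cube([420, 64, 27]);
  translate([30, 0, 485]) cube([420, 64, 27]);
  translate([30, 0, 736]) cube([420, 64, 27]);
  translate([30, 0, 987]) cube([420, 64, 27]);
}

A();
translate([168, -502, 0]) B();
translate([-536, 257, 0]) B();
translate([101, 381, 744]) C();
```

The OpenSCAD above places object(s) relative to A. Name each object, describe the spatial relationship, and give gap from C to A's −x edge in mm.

A is a table. B is a stool. C is a ladder. Two stools sit around the table at the −y, −x sides. The ladder is on top of the table, centred. The gap from the ladder to the table's −x edge is 101 mm.

The ladder's min-x is at 101; the table's min-x is 0; gap = 101 mm.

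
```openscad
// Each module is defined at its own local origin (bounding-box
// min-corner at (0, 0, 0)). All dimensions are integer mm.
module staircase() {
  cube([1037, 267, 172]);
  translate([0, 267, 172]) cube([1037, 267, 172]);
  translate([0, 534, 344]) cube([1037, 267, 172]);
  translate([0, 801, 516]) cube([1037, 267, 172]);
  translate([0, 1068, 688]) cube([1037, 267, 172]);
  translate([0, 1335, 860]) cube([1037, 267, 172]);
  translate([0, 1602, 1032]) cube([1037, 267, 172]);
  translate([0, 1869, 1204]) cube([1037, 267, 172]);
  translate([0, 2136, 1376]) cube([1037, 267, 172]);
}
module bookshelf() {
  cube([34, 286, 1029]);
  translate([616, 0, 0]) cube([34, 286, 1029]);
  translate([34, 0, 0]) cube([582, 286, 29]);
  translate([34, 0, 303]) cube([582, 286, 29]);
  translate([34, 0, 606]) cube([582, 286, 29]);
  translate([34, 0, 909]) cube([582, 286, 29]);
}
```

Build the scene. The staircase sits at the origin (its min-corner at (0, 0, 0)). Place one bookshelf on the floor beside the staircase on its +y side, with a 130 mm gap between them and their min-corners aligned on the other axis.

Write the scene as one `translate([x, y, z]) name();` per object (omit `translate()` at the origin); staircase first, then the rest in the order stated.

staircase();
translate([0, 2533, 0]) bookshelf();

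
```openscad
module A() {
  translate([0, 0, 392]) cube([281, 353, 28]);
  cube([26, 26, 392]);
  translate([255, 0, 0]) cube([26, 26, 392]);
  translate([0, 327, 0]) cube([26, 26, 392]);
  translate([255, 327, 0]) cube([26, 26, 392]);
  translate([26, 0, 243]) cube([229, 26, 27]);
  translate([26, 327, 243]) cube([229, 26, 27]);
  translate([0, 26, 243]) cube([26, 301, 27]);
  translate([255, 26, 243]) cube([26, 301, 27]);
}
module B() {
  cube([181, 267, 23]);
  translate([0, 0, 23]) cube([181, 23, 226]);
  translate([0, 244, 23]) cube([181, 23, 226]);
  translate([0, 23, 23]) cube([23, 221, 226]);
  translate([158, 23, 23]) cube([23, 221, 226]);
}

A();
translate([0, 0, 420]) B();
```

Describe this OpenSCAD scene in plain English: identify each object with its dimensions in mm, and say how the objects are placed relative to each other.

A is a four-legged stool. The seat is a 281×353×28 mm slab whose top surface is at z = 420 mm; four square legs, each 26×26 mm in cross-section, run from the floor (z = 0) to the underside of the seat, each flush with a corner of the seat. Four stretchers, 26 mm wide and 27 mm tall, connect adjacent legs with their undersides at z = 243 mm, each running between the inner faces of the legs it joins and aligned with the legs' outer faces on the other axis.

B is an open-topped rectangular box: outside dimensions 181×267×249 mm, with a uniform wall and base thickness of 23 mm. The base is a full 181×267 slab on the floor; four walls sit on top of the base. The front and back walls (the −y and +y sides) span the full width; the two side walls fit between them.

The open box is on top of the stool.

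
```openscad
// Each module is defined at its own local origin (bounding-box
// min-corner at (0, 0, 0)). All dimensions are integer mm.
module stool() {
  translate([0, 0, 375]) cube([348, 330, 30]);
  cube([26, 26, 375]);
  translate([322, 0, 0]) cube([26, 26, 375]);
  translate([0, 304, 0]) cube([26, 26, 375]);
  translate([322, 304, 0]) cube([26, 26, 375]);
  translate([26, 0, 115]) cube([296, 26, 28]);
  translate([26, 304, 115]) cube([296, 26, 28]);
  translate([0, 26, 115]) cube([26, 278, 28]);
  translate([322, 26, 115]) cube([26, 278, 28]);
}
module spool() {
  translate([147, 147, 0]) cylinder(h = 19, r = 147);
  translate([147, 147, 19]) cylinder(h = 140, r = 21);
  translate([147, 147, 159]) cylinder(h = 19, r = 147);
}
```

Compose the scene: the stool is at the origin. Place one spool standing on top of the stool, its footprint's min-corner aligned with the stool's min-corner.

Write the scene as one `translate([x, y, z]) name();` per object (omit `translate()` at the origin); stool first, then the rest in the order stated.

stool();
translate([0, 0, 405]) spool();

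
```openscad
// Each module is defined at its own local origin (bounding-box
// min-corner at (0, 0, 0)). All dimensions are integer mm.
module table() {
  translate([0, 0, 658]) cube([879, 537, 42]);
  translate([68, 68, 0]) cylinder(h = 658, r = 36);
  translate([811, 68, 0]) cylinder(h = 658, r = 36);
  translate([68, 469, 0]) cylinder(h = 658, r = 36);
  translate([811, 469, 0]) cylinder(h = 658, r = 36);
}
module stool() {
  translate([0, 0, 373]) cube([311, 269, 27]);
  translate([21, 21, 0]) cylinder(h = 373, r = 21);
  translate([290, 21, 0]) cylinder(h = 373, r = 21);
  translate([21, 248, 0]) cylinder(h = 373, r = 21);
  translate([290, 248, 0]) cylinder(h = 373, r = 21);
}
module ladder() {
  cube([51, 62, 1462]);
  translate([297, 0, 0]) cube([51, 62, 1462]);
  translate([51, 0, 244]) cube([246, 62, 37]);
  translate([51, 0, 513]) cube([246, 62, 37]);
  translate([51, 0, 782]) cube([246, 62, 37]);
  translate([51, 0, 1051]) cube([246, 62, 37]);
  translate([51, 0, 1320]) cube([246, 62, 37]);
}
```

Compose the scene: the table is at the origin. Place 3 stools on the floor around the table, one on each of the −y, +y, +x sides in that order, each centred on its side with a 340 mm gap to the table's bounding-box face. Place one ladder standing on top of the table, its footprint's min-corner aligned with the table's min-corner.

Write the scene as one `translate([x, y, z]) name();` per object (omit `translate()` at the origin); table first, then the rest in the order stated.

table();
translate([284, -609, 0]) stool();
translate([284, 877, 0]) stool();
translate([1219, 134, 0]) stool();
translate([0, 0, 700]) ladder();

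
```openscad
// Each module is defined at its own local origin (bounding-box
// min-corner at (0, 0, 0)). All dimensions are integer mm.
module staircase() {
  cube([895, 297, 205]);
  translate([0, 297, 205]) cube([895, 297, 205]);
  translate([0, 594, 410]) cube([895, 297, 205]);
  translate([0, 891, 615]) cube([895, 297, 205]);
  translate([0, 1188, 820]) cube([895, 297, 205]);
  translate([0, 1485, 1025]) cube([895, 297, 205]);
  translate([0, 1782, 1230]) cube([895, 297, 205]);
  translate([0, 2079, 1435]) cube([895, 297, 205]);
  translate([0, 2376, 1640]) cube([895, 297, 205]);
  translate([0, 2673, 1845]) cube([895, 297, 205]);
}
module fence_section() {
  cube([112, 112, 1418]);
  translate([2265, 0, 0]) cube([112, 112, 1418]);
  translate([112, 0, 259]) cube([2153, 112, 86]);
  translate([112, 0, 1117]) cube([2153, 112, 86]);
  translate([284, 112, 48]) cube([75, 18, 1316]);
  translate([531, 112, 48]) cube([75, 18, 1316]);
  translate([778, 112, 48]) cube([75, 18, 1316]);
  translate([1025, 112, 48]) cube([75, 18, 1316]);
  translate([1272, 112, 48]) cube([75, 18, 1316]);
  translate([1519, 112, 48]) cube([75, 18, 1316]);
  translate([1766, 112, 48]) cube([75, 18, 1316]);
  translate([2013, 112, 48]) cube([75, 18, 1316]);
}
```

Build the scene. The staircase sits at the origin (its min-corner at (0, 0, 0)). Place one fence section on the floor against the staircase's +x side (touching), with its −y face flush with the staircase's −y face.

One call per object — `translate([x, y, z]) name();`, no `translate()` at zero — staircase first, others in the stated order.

staircase();
translate([895, 0, 0]) fence_section();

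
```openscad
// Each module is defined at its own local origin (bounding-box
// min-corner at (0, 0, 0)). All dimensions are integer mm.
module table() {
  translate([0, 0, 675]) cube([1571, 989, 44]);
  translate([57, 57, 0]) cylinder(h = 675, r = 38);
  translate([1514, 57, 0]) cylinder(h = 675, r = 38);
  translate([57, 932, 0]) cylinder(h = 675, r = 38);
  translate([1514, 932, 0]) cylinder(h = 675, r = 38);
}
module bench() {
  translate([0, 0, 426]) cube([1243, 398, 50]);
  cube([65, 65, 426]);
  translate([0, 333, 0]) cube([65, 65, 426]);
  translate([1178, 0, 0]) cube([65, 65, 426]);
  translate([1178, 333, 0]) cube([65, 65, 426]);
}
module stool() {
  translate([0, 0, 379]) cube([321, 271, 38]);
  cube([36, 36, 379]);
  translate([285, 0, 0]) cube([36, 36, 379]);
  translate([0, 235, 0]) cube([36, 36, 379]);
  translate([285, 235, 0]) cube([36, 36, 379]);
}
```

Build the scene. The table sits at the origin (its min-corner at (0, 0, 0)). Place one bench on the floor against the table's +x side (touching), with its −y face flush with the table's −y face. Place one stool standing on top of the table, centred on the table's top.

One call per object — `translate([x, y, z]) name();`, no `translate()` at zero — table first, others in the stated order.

table();
translate([1571, 0, 0]) bench();
translate([625, 359, 719]) stool();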